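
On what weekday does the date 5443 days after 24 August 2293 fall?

Monday

Aug 24, 2293 is a Thursday.
5443 mod 7 = 4, so 5443 days after a Thursday is Thursday + 4 = Monday.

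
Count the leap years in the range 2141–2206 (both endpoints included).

Multiples of 4 in [2141,2206]: 16.
Of those, multiples of 100: 1 (not leap unless ÷400).
Multiples of 400: 0.
Leap years = 16 − 1 + 0 = 15.

15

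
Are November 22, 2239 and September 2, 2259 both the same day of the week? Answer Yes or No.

From Nov 22, 2239 to Sep 2, 2259 is 7224 days.
7224 mod 7 = 0, so they are the same weekday.
(Nov 22, 2239 is a Friday; Sep 2, 2259 is a Friday.)

Yes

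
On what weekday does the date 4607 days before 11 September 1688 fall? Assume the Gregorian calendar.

First find the weekday of Sep 11, 1688. Doomsday rule: the anchor day for the 1600s is Tuesday. For year 88: 88÷12 = 7 r 4, and 4÷4 = 1, so 7+4+1 = 12.
Tuesday + 12 ≡ Sunday — that's 1688's doomsday.
In September the doomsday date is Sep 5.
Sep 11 is 6 days after Sep 5; 6 mod 7 = 6, so Sunday + 6 = Saturday.
4607 mod 7 = 1, so 4607 days before a Saturday is Saturday − 1 = Friday.

Friday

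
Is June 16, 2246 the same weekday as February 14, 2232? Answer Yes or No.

From Feb 14, 2232 to Jun 16, 2246 is 5236 days.
5236 mod 7 = 0, so they are the same weekday.
(Feb 14, 2232 is a Tuesday; Jun 16, 2246 is a Tuesday.)

Yes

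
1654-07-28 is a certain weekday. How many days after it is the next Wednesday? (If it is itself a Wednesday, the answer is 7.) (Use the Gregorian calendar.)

1

Jul 28, 1654 is a Tuesday.
From Tuesday to the next Wednesday is 1 day.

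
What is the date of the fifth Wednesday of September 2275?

September 29, 2275

September 1, 2275 is a Wednesday.
The first Wednesday is therefore September 1 (same day).
The fifth Wednesday is 1 + 4×7 = September 29.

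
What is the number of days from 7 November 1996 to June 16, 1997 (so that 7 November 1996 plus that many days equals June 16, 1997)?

Nov 7, 1996 → Dec 7, 1996: 30 days (November has 30).
Dec 7, 1996 → Jan 7, 1997: 31 days (December has 31).
Jan 7, 1997 → Feb 7, 1997: 31 days (January has 31).
Feb 7, 1997 → Mar 7, 1997: 28 days (February has 28).
Mar 7, 1997 → Apr 7, 1997: 31 days (March has 31).
Apr 7, 1997 → May 7, 1997: 30 days (April has 30).
May 7, 1997 → Jun 7, 1997: 31 days (May has 31).
Jun 7, 1997 → Jun 16, 1997: 9 days.
Total: 221 days.

221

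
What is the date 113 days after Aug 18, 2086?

Aug has 31 days: +14 → Sep 1, 2086 (99 left).
Sep has 30 days: +30 → Oct 1, 2086 (69 left).
Oct has 31 days: +31 → Nov 1, 2086 (38 left).
Nov has 30 days: +30 → Dec 1, 2086 (8 left).
+8 → Dec 9, 2086.

December 9, 2086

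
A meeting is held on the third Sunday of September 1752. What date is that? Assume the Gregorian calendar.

September 1, 1752 is a Friday.
The first Sunday is therefore September 3 (2 days later).
The third Sunday is 3 + 2×7 = September 17.

September 17, 1752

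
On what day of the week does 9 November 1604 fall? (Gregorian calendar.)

Tuesday

Doomsday rule: the anchor day for the 1600s is Tuesday. For year 04: 4÷12 = 0 r 4, and 4÷4 = 1, so 0+4+1 = 5.
Tuesday + 5 ≡ Sunday — that's 1604's doomsday.
In November the doomsday date is Nov 7.
Nov 9 is 2 days after Nov 7; 2 mod 7 = 2, so Sunday + 2 = Tuesday.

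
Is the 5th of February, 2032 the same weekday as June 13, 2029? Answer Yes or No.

From Jun 13, 2029 to Feb 5, 2032 is 967 days.
967 mod 7 = 1, so they are different weekdays.
(Jun 13, 2029 is a Wednesday; Feb 5, 2032 is a Thursday.)

No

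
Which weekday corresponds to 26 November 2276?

Sunday

Doomsday rule: the anchor day for the 2200s is Friday. For year 76: 76÷12 = 6 r 4, and 4÷4 = 1, so 6+4+1 = 11.
Friday + 11 ≡ Tuesday — that's 2276's doomsday.
In November the doomsday date is Nov 7.
Nov 26 is 19 days after Nov 7; 19 mod 7 = 5, so Tuesday + 5 = Sunday.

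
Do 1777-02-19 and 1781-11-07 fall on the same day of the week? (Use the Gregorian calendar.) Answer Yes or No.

Yes

From Feb 19, 1777 to Nov 7, 1781 is 1722 days.
1722 mod 7 = 0, so they are the same weekday.
(Feb 19, 1777 is a Wednesday; Nov 7, 1781 is a Wednesday.)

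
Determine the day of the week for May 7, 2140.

January 1, 2140 is a Friday.
Jan 1, 2140 → Feb 1, 2140: 31 days (January has 31).
Feb 1, 2140 → Mar 1, 2140: 29 days (February has 29).
Mar 1, 2140 → Apr 1, 2140: 31 days (March has 31).
Apr 1, 2140 → May 1, 2140: 30 days (April has 30).
May 1, 2140 → May 7, 2140: 6 days.
Total: 127 days.
127 mod 7 = 1, so Friday + 1 = Saturday.

Saturday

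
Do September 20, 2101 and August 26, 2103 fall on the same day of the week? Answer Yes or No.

No

From Sep 20, 2101 to Aug 26, 2103 is 705 days.
705 mod 7 = 5, so they are different weekdays.
(Sep 20, 2101 is a Tuesday; Aug 26, 2103 is a Sunday.)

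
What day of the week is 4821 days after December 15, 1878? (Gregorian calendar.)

First find the weekday of Dec 15, 1878. Doomsday rule: the anchor day for the 1800s is Friday. For year 78: 78÷12 = 6 r 6, and 6÷4 = 1, so 6+6+1 = 13.
Friday + 13 ≡ Thursday — that's 1878's doomsday.
In December the doomsday date is Dec 12.
Dec 15 is 3 days after Dec 12; 3 mod 7 = 3, so Thursday + 3 = Sunday.
4821 mod 7 = 5, so 4821 days after a Sunday is Sunday + 5 = Friday.

Friday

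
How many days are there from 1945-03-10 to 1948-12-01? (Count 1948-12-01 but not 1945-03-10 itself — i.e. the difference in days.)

1362

Mar 10, 1945 → Mar 10, 1946: 365 days.
Mar 10, 1946 → Mar 10, 1947: 365 days.
Mar 10, 1947 → Mar 10, 1948: 366 days (Feb 29, 1948 is in that span).
Mar 10, 1948 → Apr 10, 1948: 31 days (March has 31).
Apr 10, 1948 → May 10, 1948: 30 days (April has 30).
May 10, 1948 → Jun 10, 1948: 31 days (May has 31).
Jun 10, 1948 → Jul 10, 1948: 30 days (June has 30).
Jul 10, 1948 → Aug 10, 1948: 31 days (July has 31).
Aug 10, 1948 → Sep 10, 1948: 31 days (August has 31).
Sep 10, 1948 → Oct 10, 1948: 30 days (September has 30).
Oct 10, 1948 → Nov 10, 1948: 31 days (October has 31).
Nov 10, 1948 → Dec 1, 1948: 21 days.
Total: 1362 days.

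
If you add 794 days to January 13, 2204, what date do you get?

+366 (one year; includes Feb 29, 2204) → Jan 13, 2205 (428 left).
+365 (one year) → Jan 13, 2206 (63 left).
Jan has 31 days: +19 → Feb 1, 2206 (44 left).
Feb has 28 days: +28 → Mar 1, 2206 (16 left).
+16 → Mar 17, 2206.

March 17, 2206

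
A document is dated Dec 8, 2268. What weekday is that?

Doomsday rule: the anchor day for the 2200s is Friday. For year 68: 68÷12 = 5 r 8, and 8÷4 = 2, so 5+8+2 = 15.
Friday + 15 ≡ Saturday — that's 2268's doomsday.
In December the doomsday date is Dec 12.
Dec 8 is 4 days before Dec 12; 4 mod 7 = 4, so Saturday − 4 = Tuesday.

Tuesday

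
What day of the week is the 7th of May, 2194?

Doomsday rule: the anchor day for the 2100s is Sunday. For year 94: 94÷12 = 7 r 10, and 10÷4 = 2, so 7+10+2 = 19.
Sunday + 19 ≡ Friday — that's 2194's doomsday.
In May the doomsday date is May 9.
May 7 is 2 days before May 9; 2 mod 7 = 2, so Friday − 2 = Wednesday.

Wednesday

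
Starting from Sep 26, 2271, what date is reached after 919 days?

+366 (one year; includes Feb 29, 2272) → Sep 26, 2272 (553 left).
+365 (one year) → Sep 26, 2273 (188 left).
Sep has 30 days: +5 → Oct 1, 2273 (183 left).
Oct has 31 days: +31 → Nov 1, 2273 (152 left).
Nov has 30 days: +30 → Dec 1, 2273 (122 left).
Dec has 31 days: +31 → Jan 1, 2274 (91 left).
Jan has 31 days: +31 → Feb 1, 2274 (60 left).
Feb has 28 days: +28 → Mar 1, 2274 (32 left).
Mar has 31 days: +31 → Apr 1, 2274 (1 left).
+1 → Apr 2, 2274.

April 2, 2274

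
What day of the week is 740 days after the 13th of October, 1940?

First find the weekday of Oct 13, 1940. Doomsday rule: the anchor day for the 1900s is Wednesday. For year 40: 40÷12 = 3 r 4, and 4÷4 = 1, so 3+4+1 = 8.
Wednesday + 8 ≡ Thursday — that's 1940's doomsday.
In October the doomsday date is Oct 10.
Oct 13 is 3 days after Oct 10; 3 mod 7 = 3, so Thursday + 3 = Sunday.
740 mod 7 = 5, so 740 days after a Sunday is Sunday + 5 = Friday.

Friday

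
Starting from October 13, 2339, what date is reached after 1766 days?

+366 (one year; includes Feb 29, 2340) → Oct 13, 2340 (1400 left).
+365 (one year) → Oct 13, 2341 (1035 left).
+365 (one year) → Oct 13, 2342 (670 left).
+365 (one year) → Oct 13, 2343 (305 left).
Oct has 31 days: +19 → Nov 1, 2343 (286 left).
Nov has 30 days: +30 → Dec 1, 2343 (256 left).
Dec has 31 days: +31 → Jan 1, 2344 (225 left).
Jan has 31 days: +31 → Feb 1, 2344 (194 left).
Feb has 29 days: +29 → Mar 1, 2344 (165 left).
Mar has 31 days: +31 → Apr 1, 2344 (134 left).
Apr has 30 days: +30 → May 1, 2344 (104 left).
May has 31 days: +31 → Jun 1, 2344 (73 left).
Jun has 30 days: +30 → Jul 1, 2344 (43 left).
Jul has 31 days: +31 → Aug 1, 2344 (12 left).
+12 → Aug 13, 2344.

August 13, 2344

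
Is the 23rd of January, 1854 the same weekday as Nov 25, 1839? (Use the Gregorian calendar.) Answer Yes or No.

Yes

From Nov 25, 1839 to Jan 23, 1854 is 5173 days.
5173 mod 7 = 0, so they are the same weekday.
(Nov 25, 1839 is a Monday; Jan 23, 1854 is a Monday.)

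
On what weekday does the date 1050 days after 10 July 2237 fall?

Monday

First find the weekday of Jul 10, 2237. Doomsday rule: the anchor day for the 2200s is Friday. For year 37: 37÷12 = 3 r 1, and 1÷4 = 0, so 3+1+0 = 4.
Friday + 4 ≡ Tuesday — that's 2237's doomsday.
In July the doomsday date is Jul 11.
Jul 10 is 1 day before Jul 11; 1 mod 7 = 1, so Tuesday − 1 = Monday.
1050 mod 7 = 0, so 1050 days after a Monday is Monday + 0 = Monday.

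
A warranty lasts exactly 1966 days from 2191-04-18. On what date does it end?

+366 (one year; includes Feb 29, 2192) → Apr 18, 2192 (1600 left).
+365 (one year) → Apr 18, 2193 (1235 left).
+365 (one year) → Apr 18, 2194 (870 left).
+365 (one year) → Apr 18, 2195 (505 left).
+366 (one year; includes Feb 29, 2196) → Apr 18, 2196 (139 left).
Apr has 30 days: +13 → May 1, 2196 (126 left).
May has 31 days: +31 → Jun 1, 2196 (95 left).
Jun has 30 days: +30 → Jul 1, 2196 (65 left).
Jul has 31 days: +31 → Aug 1, 2196 (34 left).
Aug has 31 days: +31 → Sep 1, 2196 (3 left).
+3 → Sep 4, 2196.

September 4, 2196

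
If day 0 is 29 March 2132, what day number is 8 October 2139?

Mar 29, 2132 → Mar 29, 2133: 365 days.
Mar 29, 2133 → Mar 29, 2134: 365 days.
Mar 29, 2134 → Mar 29, 2135: 365 days.
Mar 29, 2135 → Mar 29, 2136: 366 days (Feb 29, 2136 is in that span).
Mar 29, 2136 → Mar 29, 2137: 365 days.
Mar 29, 2137 → Mar 29, 2138: 365 days.
Mar 29, 2138 → Mar 29, 2139: 365 days.
Mar 29, 2139 → Apr 29, 2139: 31 days (March has 31).
Apr 29, 2139 → May 29, 2139: 30 days (April has 30).
May 29, 2139 → Jun 29, 2139: 31 days (May has 31).
Jun 29, 2139 → Jul 29, 2139: 30 days (June has 30).
Jul 29, 2139 → Aug 29, 2139: 31 days (July has 31).
Aug 29, 2139 → Sep 29, 2139: 31 days (August has 31).
Sep 29, 2139 → Oct 8, 2139: 9 days.
Total: 2749 days.

2749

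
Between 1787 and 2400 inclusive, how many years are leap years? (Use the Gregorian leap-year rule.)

149

Multiples of 4 in [1787,2400]: 154.
Of those, multiples of 100: 7 (not leap unless ÷400).
Multiples of 400: 2.
Leap years = 154 − 7 + 2 = 149.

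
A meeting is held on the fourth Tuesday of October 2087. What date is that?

October 28, 2087

October 1, 2087 is a Wednesday.
The first Tuesday is therefore October 7 (6 days later).
The fourth Tuesday is 7 + 3×7 = October 28.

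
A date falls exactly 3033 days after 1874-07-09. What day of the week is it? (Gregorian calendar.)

First find the weekday of Jul 9, 1874. Doomsday rule: the anchor day for the 1800s is Friday. For year 74: 74÷12 = 6 r 2, and 2÷4 = 0, so 6+2+0 = 8.
Friday + 8 ≡ Saturday — that's 1874's doomsday.
In July the doomsday date is Jul 11.
Jul 9 is 2 days before Jul 11; 2 mod 7 = 2, so Saturday − 2 = Thursday.
3033 mod 7 = 2, so 3033 days after a Thursday is Thursday + 2 = Saturday.

Saturday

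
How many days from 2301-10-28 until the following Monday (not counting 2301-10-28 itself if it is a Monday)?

7

Oct 28, 2301 is a Monday.
From Monday to the next Monday is 7 days.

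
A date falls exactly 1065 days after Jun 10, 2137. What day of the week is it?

Tuesday

Jun 10, 2137 is a Monday.
1065 mod 7 = 1, so 1065 days after a Monday is Monday + 1 = Tuesday.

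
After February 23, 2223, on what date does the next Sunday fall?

March 2, 2223

Feb 23, 2223 is a Sunday.
From Sunday to the next Sunday is 7 days.
Feb 23, 2223 + 7 = Mar 2, 2223.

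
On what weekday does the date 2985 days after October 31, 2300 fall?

Saturday

First find the weekday of Oct 31, 2300. Doomsday rule: the anchor day for the 2300s is Wednesday. For year 00: 0÷12 = 0 r 0, and 0÷4 = 0, so 0+0+0 = 0.
Wednesday + 0 ≡ Wednesday — that's 2300's doomsday.
In October the doomsday date is Oct 10.
Oct 31 is 21 days after Oct 10; 21 mod 7 = 0, so Wednesday + 0 = Wednesday.
2985 mod 7 = 3, so 2985 days after a Wednesday is Wednesday + 3 = Saturday.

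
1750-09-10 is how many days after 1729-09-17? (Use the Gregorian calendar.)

7663

Sep 17, 1729 → Sep 17, 1730: 365 days.
Sep 17, 1730 → Sep 17, 1731: 365 days.
Sep 17, 1731 → Sep 17, 1732: 366 days (Feb 29, 1732 is in that span).
Sep 17, 1732 → Sep 17, 1733: 365 days.
Sep 17, 1733 → Sep 17, 1734: 365 days.
Sep 17, 1734 → Sep 17, 1735: 365 days.
Sep 17, 1735 → Sep 17, 1736: 366 days (Feb 29, 1736 is in that span).
Sep 17, 1736 → Sep 17, 1737: 365 days.
Sep 17, 1737 → Sep 17, 1738: 365 days.
Sep 17, 1738 → Sep 17, 1739: 365 days.
Sep 17, 1739 → Sep 17, 1740: 366 days (Feb 29, 1740 is in that span).
Sep 17, 1740 → Sep 17, 1741: 365 days.
Sep 17, 1741 → Sep 17, 1742: 365 days.
Sep 17, 1742 → Sep 17, 1743: 365 days.
Sep 17, 1743 → Sep 17, 1744: 366 days (Feb 29, 1744 is in that span).
Sep 17, 1744 → Sep 17, 1745: 365 days.
Sep 17, 1745 → Sep 17, 1746: 365 days.
Sep 17, 1746 → Sep 17, 1747: 365 days.
Sep 17, 1747 → Sep 17, 1748: 366 days (Feb 29, 1748 is in that span).
Sep 17, 1748 → Sep 17, 1749: 365 days.
Sep 17, 1749 → Oct 17, 1749: 30 days (September has 30).
Oct 17, 1749 → Nov 17, 1749: 31 days (October has 31).
Nov 17, 1749 → Dec 17, 1749: 30 days (November has 30).
Dec 17, 1749 → Jan 17, 1750: 31 days (December has 31).
Jan 17, 1750 → Feb 17, 1750: 31 days (January has 31).
Feb 17, 1750 → Mar 17, 1750: 28 days (February has 28).
Mar 17, 1750 → Apr 17, 1750: 31 days (March has 31).
Apr 17, 1750 → May 17, 1750: 30 days (April has 30).
May 17, 1750 → Jun 17, 1750: 31 days (May has 31).
Jun 17, 1750 → Jul 17, 1750: 30 days (June has 30).
Jul 17, 1750 → Aug 17, 1750: 31 days (July has 31).
Aug 17, 1750 → Sep 10, 1750: 24 days.
Total: 7663 days.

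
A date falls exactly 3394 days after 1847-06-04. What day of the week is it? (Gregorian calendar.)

Jun 4, 1847 is a Friday.
3394 mod 7 = 6, so 3394 days after a Friday is Friday + 6 = Thursday.

Thursday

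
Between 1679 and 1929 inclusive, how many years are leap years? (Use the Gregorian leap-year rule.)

60

Multiples of 4 in [1679,1929]: 63.
Of those, multiples of 100: 3 (not leap unless ÷400).
Multiples of 400: 0.
Leap years = 63 − 3 + 0 = 60.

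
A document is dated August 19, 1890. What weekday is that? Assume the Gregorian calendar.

Tuesday

Doomsday rule: the anchor day for the 1800s is Friday. For year 90: 90÷12 = 7 r 6, and 6÷4 = 1, so 7+6+1 = 14.
Friday + 14 ≡ Friday — that's 1890's doomsday.
In August the doomsday date is Aug 8.
Aug 19 is 11 days after Aug 8; 11 mod 7 = 4, so Friday + 4 = Tuesday.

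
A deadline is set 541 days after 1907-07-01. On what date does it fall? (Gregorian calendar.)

+366 (one year; includes Feb 29, 1908) → Jul 1, 1908 (175 left).
Jul has 31 days: +31 → Aug 1, 1908 (144 left).
Aug has 31 days: +31 → Sep 1, 1908 (113 left).
Sep has 30 days: +30 → Oct 1, 1908 (83 left).
Oct has 31 days: +31 → Nov 1, 1908 (52 left).
Nov has 30 days: +30 → Dec 1, 1908 (22 left).
+22 → Dec 23, 1908.

December 23, 1908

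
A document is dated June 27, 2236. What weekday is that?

Doomsday rule: the anchor day for the 2200s is Friday. For year 36: 36÷12 = 3 r 0, and 0÷4 = 0, so 3+0+0 = 3.
Friday + 3 ≡ Monday — that's 2236's doomsday.
In June the doomsday date is Jun 6.
Jun 27 is 21 days after Jun 6; 21 mod 7 = 0, so Monday + 0 = Monday.

Monday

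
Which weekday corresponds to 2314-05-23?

Doomsday rule: the anchor day for the 2300s is Wednesday. For year 14: 14÷12 = 1 r 2, and 2÷4 = 0, so 1+2+0 = 3.
Wednesday + 3 ≡ Saturday — that's 2314's doomsday.
In May the doomsday date is May 9.
May 23 is 14 days after May 9; 14 mod 7 = 0, so Saturday + 0 = Saturday.

Saturday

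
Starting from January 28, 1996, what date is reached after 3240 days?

December 11, 2004

+366 (one year; includes Feb 29, 1996) → Jan 28, 1997 (2874 left).
+365 (one year) → Jan 28, 1998 (2509 left).
+365 (one year) → Jan 28, 1999 (2144 left).
+365 (one year) → Jan 28, 2000 (1779 left).
+366 (one year; includes Feb 29, 2000) → Jan 28, 2001 (1413 left).
+365 (one year) → Jan 28, 2002 (1048 left).
+365 (one year) → Jan 28, 2003 (683 left).
+365 (one year) → Jan 28, 2004 (318 left).
Jan has 31 days: +4 → Feb 1, 2004 (314 left).
Feb has 29 days: +29 → Mar 1, 2004 (285 left).
Mar has 31 days: +31 → Apr 1, 2004 (254 left).
Apr has 30 days: +30 → May 1, 2004 (224 left).
May has 31 days: +31 → Jun 1, 2004 (193 left).
Jun has 30 days: +30 → Jul 1, 2004 (163 left).
Jul has 31 days: +31 → Aug 1, 2004 (132 left).
Aug has 31 days: +31 → Sep 1, 2004 (101 left).
Sep has 30 days: +30 → Oct 1, 2004 (71 left).
Oct has 31 days: +31 → Nov 1, 2004 (40 left).
Nov has 30 days: +30 → Dec 1, 2004 (10 left).
+10 → Dec 11, 2004.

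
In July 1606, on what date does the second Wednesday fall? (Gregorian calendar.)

July 12, 1606

July 1, 1606 is a Saturday.
The first Wednesday is therefore July 5 (4 days later).
The second Wednesday is 5 + 1×7 = July 12.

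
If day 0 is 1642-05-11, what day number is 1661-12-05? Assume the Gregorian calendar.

May 11, 1642 → May 11, 1643: 365 days.
May 11, 1643 → May 11, 1644: 366 days (Feb 29, 1644 is in that span).
May 11, 1644 → May 11, 1645: 365 days.
May 11, 1645 → May 11, 1646: 365 days.
May 11, 1646 → May 11, 1647: 365 days.
May 11, 1647 → May 11, 1648: 366 days (Feb 29, 1648 is in that span).
May 11, 1648 → May 11, 1649: 365 days.
May 11, 1649 → May 11, 1650: 365 days.
May 11, 1650 → May 11, 1651: 365 days.
May 11, 1651 → May 11, 1652: 366 days (Feb 29, 1652 is in that span).
May 11, 1652 → May 11, 1653: 365 days.
May 11, 1653 → May 11, 1654: 365 days.
May 11, 1654 → May 11, 1655: 365 days.
May 11, 1655 → May 11, 1656: 366 days (Feb 29, 1656 is in that span).
May 11, 1656 → May 11, 1657: 365 days.
May 11, 1657 → May 11, 1658: 365 days.
May 11, 1658 → May 11, 1659: 365 days.
May 11, 1659 → May 11, 1660: 366 days (Feb 29, 1660 is in that span).
May 11, 1660 → May 11, 1661: 365 days.
May 11, 1661 → Jun 11, 1661: 31 days (May has 31).
Jun 11, 1661 → Jul 11, 1661: 30 days (June has 30).
Jul 11, 1661 → Aug 11, 1661: 31 days (July has 31).
Aug 11, 1661 → Sep 11, 1661: 31 days (August has 31).
Sep 11, 1661 → Oct 11, 1661: 30 days (September has 30).
Oct 11, 1661 → Nov 11, 1661: 31 days (October has 31).
Nov 11, 1661 → Dec 5, 1661: 24 days.
Total: 7148 days.

7148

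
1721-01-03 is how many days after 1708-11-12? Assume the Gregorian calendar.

Nov 12, 1708 → Nov 12, 1709: 365 days.
Nov 12, 1709 → Nov 12, 1710: 365 days.
Nov 12, 1710 → Nov 12, 1711: 365 days.
Nov 12, 1711 → Nov 12, 1712: 366 days (Feb 29, 1712 is in that span).
Nov 12, 1712 → Nov 12, 1713: 365 days.
Nov 12, 1713 → Nov 12, 1714: 365 days.
Nov 12, 1714 → Nov 12, 1715: 365 days.
Nov 12, 1715 → Nov 12, 1716: 366 days (Feb 29, 1716 is in that span).
Nov 12, 1716 → Nov 12, 1717: 365 days.
Nov 12, 1717 → Nov 12, 1718: 365 days.
Nov 12, 1718 → Nov 12, 1719: 365 days.
Nov 12, 1719 → Nov 12, 1720: 366 days (Feb 29, 1720 is in that span).
Nov 12, 1720 → Dec 12, 1720: 30 days (November has 30).
Dec 12, 1720 → Jan 3, 1721: 22 days.
Total: 4435 days.

4435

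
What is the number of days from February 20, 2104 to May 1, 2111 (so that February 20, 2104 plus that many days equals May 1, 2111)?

2627

Feb 20, 2104 → Feb 20, 2105: 366 days (Feb 29, 2104 is in that span).
Feb 20, 2105 → Feb 20, 2106: 365 days.
Feb 20, 2106 → Feb 20, 2107: 365 days.
Feb 20, 2107 → Feb 20, 2108: 365 days.
Feb 20, 2108 → Feb 20, 2109: 366 days (Feb 29, 2108 is in that span).
Feb 20, 2109 → Feb 20, 2110: 365 days.
Feb 20, 2110 → Feb 20, 2111: 365 days.
Feb 20, 2111 → Mar 20, 2111: 28 days (February has 28).
Mar 20, 2111 → Apr 20, 2111: 31 days (March has 31).
Apr 20, 2111 → May 1, 2111: 11 days.
Total: 2627 days.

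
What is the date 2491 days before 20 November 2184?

January 25, 2178

−366 (one year; includes Feb 29, 2184) → Nov 20, 2183 (2125 left).
−365 (one year) → Nov 20, 2182 (1760 left).
−365 (one year) → Nov 20, 2181 (1395 left).
−365 (one year) → Nov 20, 2180 (1030 left).
−366 (one year; includes Feb 29, 2180) → Nov 20, 2179 (664 left).
−365 (one year) → Nov 20, 2178 (299 left).
−20 → Oct 31, 2178 (end of Oct, 31 days; 279 left).
−31 → Sep 30, 2178 (end of Sep, 30 days; 248 left).
−30 → Aug 31, 2178 (end of Aug, 31 days; 218 left).
−31 → Jul 31, 2178 (end of Jul, 31 days; 187 left).
−31 → Jun 30, 2178 (end of Jun, 30 days; 156 left).
−30 → May 31, 2178 (end of May, 31 days; 126 left).
−31 → Apr 30, 2178 (end of Apr, 30 days; 95 left).
−30 → Mar 31, 2178 (end of Mar, 31 days; 65 left).
−31 → Feb 28, 2178 (end of Feb, 28 days; 34 left).
−28 → Jan 31, 2178 (end of Jan, 31 days; 6 left).
−6 → Jan 25, 2178.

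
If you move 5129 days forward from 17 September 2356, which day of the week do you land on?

First find the weekday of Sep 17, 2356. Doomsday rule: the anchor day for the 2300s is Wednesday. For year 56: 56÷12 = 4 r 8, and 8÷4 = 2, so 4+8+2 = 14.
Wednesday + 14 ≡ Wednesday — that's 2356's doomsday.
In September the doomsday date is Sep 5.
Sep 17 is 12 days after Sep 5; 12 mod 7 = 5, so Wednesday + 5 = Monday.
5129 mod 7 = 5, so 5129 days after a Monday is Monday + 5 = Saturday.

Saturday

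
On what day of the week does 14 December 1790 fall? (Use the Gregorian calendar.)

Doomsday rule: the anchor day for the 1700s is Sunday. For year 90: 90÷12 = 7 r 6, and 6÷4 = 1, so 7+6+1 = 14.
Sunday + 14 ≡ Sunday — that's 1790's doomsday.
In December the doomsday date is Dec 12.
Dec 14 is 2 days after Dec 12; 2 mod 7 = 2, so Sunday + 2 = Tuesday.

Tuesday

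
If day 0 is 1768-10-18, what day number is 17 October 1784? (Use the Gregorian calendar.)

Oct 18, 1768 → Oct 18, 1769: 365 days.
Oct 18, 1769 → Oct 18, 1770: 365 days.
Oct 18, 1770 → Oct 18, 1771: 365 days.
Oct 18, 1771 → Oct 18, 1772: 366 days (Feb 29, 1772 is in that span).
Oct 18, 1772 → Oct 18, 1773: 365 days.
Oct 18, 1773 → Oct 18, 1774: 365 days.
Oct 18, 1774 → Oct 18, 1775: 365 days.
Oct 18, 1775 → Oct 18, 1776: 366 days (Feb 29, 1776 is in that span).
Oct 18, 1776 → Oct 18, 1777: 365 days.
Oct 18, 1777 → Oct 18, 1778: 365 days.
Oct 18, 1778 → Oct 18, 1779: 365 days.
Oct 18, 1779 → Oct 18, 1780: 366 days (Feb 29, 1780 is in that span).
Oct 18, 1780 → Oct 18, 1781: 365 days.
Oct 18, 1781 → Oct 18, 1782: 365 days.
Oct 18, 1782 → Oct 18, 1783: 365 days.
Oct 18, 1783 → Nov 18, 1783: 31 days (October has 31).
Nov 18, 1783 → Dec 18, 1783: 30 days (November has 30).
Dec 18, 1783 → Jan 18, 1784: 31 days (December has 31).
Jan 18, 1784 → Feb 18, 1784: 31 days (January has 31).
Feb 18, 1784 → Mar 18, 1784: 29 days (February has 29).
Mar 18, 1784 → Apr 18, 1784: 31 days (March has 31).
Apr 18, 1784 → May 18, 1784: 30 days (April has 30).
May 18, 1784 → Jun 18, 1784: 31 days (May has 31).
Jun 18, 1784 → Jul 18, 1784: 30 days (June has 30).
Jul 18, 1784 → Aug 18, 1784: 31 days (July has 31).
Aug 18, 1784 → Sep 18, 1784: 31 days (August has 31).
Sep 18, 1784 → Oct 17, 1784: 29 days.
Total: 5843 days.

5843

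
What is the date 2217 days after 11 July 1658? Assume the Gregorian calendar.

+365 (one year) → Jul 11, 1659 (1852 left).
+366 (one year; includes Feb 29, 1660) → Jul 11, 1660 (1486 left).
+365 (one year) → Jul 11, 1661 (1121 left).
+365 (one year) → Jul 11, 1662 (756 left).
+365 (one year) → Jul 11, 1663 (391 left).
Jul has 31 days: +21 → Aug 1, 1663 (370 left).
Aug has 31 days: +31 → Sep 1, 1663 (339 left).
Sep has 30 days: +30 → Oct 1, 1663 (309 left).
Oct has 31 days: +31 → Nov 1, 1663 (278 left).
Nov has 30 days: +30 → Dec 1, 1663 (248 left).
Dec has 31 days: +31 → Jan 1, 1664 (217 left).
Jan has 31 days: +31 → Feb 1, 1664 (186 left).
Feb has 29 days: +29 → Mar 1, 1664 (157 left).
Mar has 31 days: +31 → Apr 1, 1664 (126 left).
Apr has 30 days: +30 → May 1, 1664 (96 left).
May has 31 days: +31 → Jun 1, 1664 (65 left).
Jun has 30 days: +30 → Jul 1, 1664 (35 left).
Jul has 31 days: +31 → Aug 1, 1664 (4 left).
+4 → Aug 5, 1664.

August 5, 1664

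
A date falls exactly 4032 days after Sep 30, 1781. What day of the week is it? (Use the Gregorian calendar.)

Sep 30, 1781 is a Sunday.
4032 mod 7 = 0, so 4032 days after a Sunday is Sunday + 0 = Sunday.

Sunday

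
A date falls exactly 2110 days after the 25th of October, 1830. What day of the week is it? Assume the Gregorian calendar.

Thursday

Oct 25, 1830 is a Monday.
2110 mod 7 = 3, so 2110 days after a Monday is Monday + 3 = Thursday.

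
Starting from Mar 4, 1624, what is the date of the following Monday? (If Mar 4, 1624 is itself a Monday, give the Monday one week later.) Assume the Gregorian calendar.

Mar 4, 1624 is a Monday.
From Monday to the next Monday is 7 days.
Mar 4, 1624 + 7 = Mar 11, 1624.

March 11, 1624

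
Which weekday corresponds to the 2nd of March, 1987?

Doomsday rule: the anchor day for the 1900s is Wednesday. For year 87: 87÷12 = 7 r 3, and 3÷4 = 0, so 7+3+0 = 10.
Wednesday + 10 ≡ Saturday — that's 1987's doomsday.
In March the doomsday date is Mar 14.
Mar 2 is 12 days before Mar 14; 12 mod 7 = 5, so Saturday − 5 = Monday.

Monday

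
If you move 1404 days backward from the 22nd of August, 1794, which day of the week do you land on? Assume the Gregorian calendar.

Monday

Aug 22, 1794 is a Friday.
1404 mod 7 = 4, so 1404 days before a Friday is Friday − 4 = Monday.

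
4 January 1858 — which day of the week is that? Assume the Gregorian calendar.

Monday

Doomsday rule: the anchor day for the 1800s is Friday. For year 58: 58÷12 = 4 r 10, and 10÷4 = 2, so 4+10+2 = 16.
Friday + 16 ≡ Sunday — that's 1858's doomsday.
In January the doomsday date is Jan 3 (1858 is not a leap year).
Jan 4 is 1 day after Jan 3; 1 mod 7 = 1, so Sunday + 1 = Monday.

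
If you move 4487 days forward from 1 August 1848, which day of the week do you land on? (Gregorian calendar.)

Tuesday

Aug 1, 1848 is a Tuesday.
4487 mod 7 = 0, so 4487 days after a Tuesday is Tuesday + 0 = Tuesday.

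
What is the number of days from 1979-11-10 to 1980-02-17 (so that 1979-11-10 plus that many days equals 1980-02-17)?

Nov 10, 1979 → Dec 10, 1979: 30 days (November has 30).
Dec 10, 1979 → Jan 10, 1980: 31 days (December has 31).
Jan 10, 1980 → Feb 10, 1980: 31 days (January has 31).
Feb 10, 1980 → Feb 17, 1980: 7 days.
Total: 99 days.

99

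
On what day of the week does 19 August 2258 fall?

Doomsday rule: the anchor day for the 2200s is Friday. For year 58: 58÷12 = 4 r 10, and 10÷4 = 2, so 4+10+2 = 16.
Friday + 16 ≡ Sunday — that's 2258's doomsday.
In August the doomsday date is Aug 8.
Aug 19 is 11 days after Aug 8; 11 mod 7 = 4, so Sunday + 4 = Thursday.

Thursday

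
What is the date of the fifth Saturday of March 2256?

March 1, 2256 is a Saturday.
The first Saturday is therefore March 1 (same day).
The fifth Saturday is 1 + 4×7 = March 29.

March 29, 2256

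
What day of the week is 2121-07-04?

Friday

Doomsday rule: the anchor day for the 2100s is Sunday. For year 21: 21÷12 = 1 r 9, and 9÷4 = 2, so 1+9+2 = 12.
Sunday + 12 ≡ Friday — that's 2121's doomsday.
In July the doomsday date is Jul 11.
Jul 4 is 7 days before Jul 11; 7 mod 7 = 0, so Friday − 0 = Friday.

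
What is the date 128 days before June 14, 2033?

February 6, 2033

−14 → May 31, 2033 (end of May, 31 days; 114 left).
−31 → Apr 30, 2033 (end of Apr, 30 days; 83 left).
−30 → Mar 31, 2033 (end of Mar, 31 days; 53 left).
−31 → Feb 28, 2033 (end of Feb, 28 days; 22 left).
−22 → Feb 6, 2033.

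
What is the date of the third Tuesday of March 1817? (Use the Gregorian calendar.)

March 18, 1817

March 1, 1817 is a Saturday.
The first Tuesday is therefore March 4 (3 days later).
The third Tuesday is 4 + 2×7 = March 18.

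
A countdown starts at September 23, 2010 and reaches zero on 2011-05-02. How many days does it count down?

Sep 23, 2010 → Oct 23, 2010: 30 days (September has 30).
Oct 23, 2010 → Nov 23, 2010: 31 days (October has 31).
Nov 23, 2010 → Dec 23, 2010: 30 days (November has 30).
Dec 23, 2010 → Jan 23, 2011: 31 days (December has 31).
Jan 23, 2011 → Feb 23, 2011: 31 days (January has 31).
Feb 23, 2011 → Mar 23, 2011: 28 days (February has 28).
Mar 23, 2011 → Apr 23, 2011: 31 days (March has 31).
Apr 23, 2011 → May 2, 2011: 9 days.
Total: 221 days.

221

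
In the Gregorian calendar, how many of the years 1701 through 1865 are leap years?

40

Multiples of 4 in [1701,1865]: 41.
Of those, multiples of 100: 1 (not leap unless ÷400).
Multiples of 400: 0.
Leap years = 41 − 1 + 0 = 40.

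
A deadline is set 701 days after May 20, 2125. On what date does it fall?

April 21, 2127

+365 (one year) → May 20, 2126 (336 left).
May has 31 days: +12 → Jun 1, 2126 (324 left).
Jun has 30 days: +30 → Jul 1, 2126 (294 left).
Jul has 31 days: +31 → Aug 1, 2126 (263 left).
Aug has 31 days: +31 → Sep 1, 2126 (232 left).
Sep has 30 days: +30 → Oct 1, 2126 (202 left).
Oct has 31 days: +31 → Nov 1, 2126 (171 left).
Nov has 30 days: +30 → Dec 1, 2126 (141 left).
Dec has 31 days: +31 → Jan 1, 2127 (110 left).
Jan has 31 days: +31 → Feb 1, 2127 (79 left).
Feb has 28 days: +28 → Mar 1, 2127 (51 left).
Mar has 31 days: +31 → Apr 1, 2127 (20 left).
+20 → Apr 21, 2127.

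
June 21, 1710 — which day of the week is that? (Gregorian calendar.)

Saturday

Doomsday rule: the anchor day for the 1700s is Sunday. For year 10: 10÷12 = 0 r 10, and 10÷4 = 2, so 0+10+2 = 12.
Sunday + 12 ≡ Friday — that's 1710's doomsday.
In June the doomsday date is Jun 6.
Jun 21 is 15 days after Jun 6; 15 mod 7 = 1, so Friday + 1 = Saturday.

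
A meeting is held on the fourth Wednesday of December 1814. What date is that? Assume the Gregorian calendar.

December 1, 1814 is a Thursday.
The first Wednesday is therefore December 7 (6 days later).
The fourth Wednesday is 7 + 3×7 = December 28.

December 28, 1814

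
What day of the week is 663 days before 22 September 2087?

First find the weekday of Sep 22, 2087. Doomsday rule: the anchor day for the 2000s is Tuesday. For year 87: 87÷12 = 7 r 3, and 3÷4 = 0, so 7+3+0 = 10.
Tuesday + 10 ≡ Friday — that's 2087's doomsday.
In September the doomsday date is Sep 5.
Sep 22 is 17 days after Sep 5; 17 mod 7 = 3, so Friday + 3 = Monday.
663 mod 7 = 5, so 663 days before a Monday is Monday − 5 = Wednesday.

Wednesday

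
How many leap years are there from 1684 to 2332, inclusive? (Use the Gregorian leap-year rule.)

Multiples of 4 in [1684,2332]: 163.
Of those, multiples of 100: 7 (not leap unless ÷400).
Multiples of 400: 1.
Leap years = 163 − 7 + 1 = 157.

157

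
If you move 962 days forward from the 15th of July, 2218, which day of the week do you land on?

Saturday

First find the weekday of Jul 15, 2218. Doomsday rule: the anchor day for the 2200s is Friday. For year 18: 18÷12 = 1 r 6, and 6÷4 = 1, so 1+6+1 = 8.
Friday + 8 ≡ Saturday — that's 2218's doomsday.
In July the doomsday date is Jul 11.
Jul 15 is 4 days after Jul 11; 4 mod 7 = 4, so Saturday + 4 = Wednesday.
962 mod 7 = 3, so 962 days after a Wednesday is Wednesday + 3 = Saturday.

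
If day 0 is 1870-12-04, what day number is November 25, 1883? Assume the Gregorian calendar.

Dec 4, 1870 → Dec 4, 1871: 365 days.
Dec 4, 1871 → Dec 4, 1872: 366 days (Feb 29, 1872 is in that span).
Dec 4, 1872 → Dec 4, 1873: 365 days.
Dec 4, 1873 → Dec 4, 1874: 365 days.
Dec 4, 1874 → Dec 4, 1875: 365 days.
Dec 4, 1875 → Dec 4, 1876: 366 days (Feb 29, 1876 is in that span).
Dec 4, 1876 → Dec 4, 1877: 365 days.
Dec 4, 1877 → Dec 4, 1878: 365 days.
Dec 4, 1878 → Dec 4, 1879: 365 days.
Dec 4, 1879 → Dec 4, 1880: 366 days (Feb 29, 1880 is in that span).
Dec 4, 1880 → Dec 4, 1881: 365 days.
Dec 4, 1881 → Dec 4, 1882: 365 days.
Dec 4, 1882 → Jan 4, 1883: 31 days (December has 31).
Jan 4, 1883 → Feb 4, 1883: 31 days (January has 31).
Feb 4, 1883 → Mar 4, 1883: 28 days (February has 28).
Mar 4, 1883 → Apr 4, 1883: 31 days (March has 31).
Apr 4, 1883 → May 4, 1883: 30 days (April has 30).
May 4, 1883 → Jun 4, 1883: 31 days (May has 31).
Jun 4, 1883 → Jul 4, 1883: 30 days (June has 30).
Jul 4, 1883 → Aug 4, 1883: 31 days (July has 31).
Aug 4, 1883 → Sep 4, 1883: 31 days (August has 31).
Sep 4, 1883 → Oct 4, 1883: 30 days (September has 30).
Oct 4, 1883 → Nov 4, 1883: 31 days (October has 31).
Nov 4, 1883 → Nov 25, 1883: 21 days.
Total: 4739 days.

4739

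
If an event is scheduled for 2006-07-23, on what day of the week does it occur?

Doomsday rule: the anchor day for the 2000s is Tuesday. For year 06: 6÷12 = 0 r 6, and 6÷4 = 1, so 0+6+1 = 7.
Tuesday + 7 ≡ Tuesday — that's 2006's doomsday.
In July the doomsday date is Jul 11.
Jul 23 is 12 days after Jul 11; 12 mod 7 = 5, so Tuesday + 5 = Sunday.

Sunday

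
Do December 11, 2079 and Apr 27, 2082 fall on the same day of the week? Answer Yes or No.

From Dec 11, 2079 to Apr 27, 2082 is 868 days.
868 mod 7 = 0, so they are the same weekday.
(Dec 11, 2079 is a Monday; Apr 27, 2082 is a Monday.)

Yes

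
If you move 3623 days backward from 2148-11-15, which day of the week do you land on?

Monday

Nov 15, 2148 is a Friday.
3623 mod 7 = 4, so 3623 days before a Friday is Friday − 4 = Monday.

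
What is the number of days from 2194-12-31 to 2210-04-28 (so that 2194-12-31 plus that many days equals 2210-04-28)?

5596

Dec 31, 2194 → Dec 31, 2195: 365 days.
Dec 31, 2195 → Dec 31, 2196: 366 days (Feb 29, 2196 is in that span).
Dec 31, 2196 → Dec 31, 2197: 365 days.
Dec 31, 2197 → Dec 31, 2198: 365 days.
Dec 31, 2198 → Dec 31, 2199: 365 days.
Dec 31, 2199 → Dec 31, 2200: 365 days.
Dec 31, 2200 → Dec 31, 2201: 365 days.
Dec 31, 2201 → Dec 31, 2202: 365 days.
Dec 31, 2202 → Dec 31, 2203: 365 days.
Dec 31, 2203 → Dec 31, 2204: 366 days (Feb 29, 2204 is in that span).
Dec 31, 2204 → Dec 31, 2205: 365 days.
Dec 31, 2205 → Dec 31, 2206: 365 days.
Dec 31, 2206 → Dec 31, 2207: 365 days.
Dec 31, 2207 → Dec 31, 2208: 366 days (Feb 29, 2208 is in that span).
Dec 31, 2208 → Dec 31, 2209: 365 days.
Dec 31, 2209 → Jan 31, 2210: 31 days (December has 31).
Jan 31, 2210 → Feb 28, 2210: 28 days (January has 31).
Feb 28, 2210 → Mar 28, 2210: 28 days (February has 28).
Mar 28, 2210 → Apr 28, 2210: 31 days.
Total: 5596 days.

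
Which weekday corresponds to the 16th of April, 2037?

Thursday

January 1, 2037 is a Thursday.
Jan 1, 2037 → Feb 1, 2037: 31 days (January has 31).
Feb 1, 2037 → Mar 1, 2037: 28 days (February has 28).
Mar 1, 2037 → Apr 1, 2037: 31 days (March has 31).
Apr 1, 2037 → Apr 16, 2037: 15 days.
Total: 105 days.
105 mod 7 = 0, so Thursday + 0 = Thursday.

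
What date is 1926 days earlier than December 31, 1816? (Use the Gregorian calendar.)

−366 (one year; includes Feb 29, 1816) → Dec 31, 1815 (1560 left).
−365 (one year) → Dec 31, 1814 (1195 left).
−365 (one year) → Dec 31, 1813 (830 left).
−365 (one year) → Dec 31, 1812 (465 left).
−366 (one year; includes Feb 29, 1812) → Dec 31, 1811 (99 left).
−31 → Nov 30, 1811 (end of Nov, 30 days; 68 left).
−30 → Oct 31, 1811 (end of Oct, 31 days; 38 left).
−31 → Sep 30, 1811 (end of Sep, 30 days; 7 left).
−7 → Sep 23, 1811.

September 23, 1811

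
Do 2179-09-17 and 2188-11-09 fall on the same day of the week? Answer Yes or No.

No

From Sep 17, 2179 to Nov 9, 2188 is 3341 days.
3341 mod 7 = 2, so they are different weekdays.
(Sep 17, 2179 is a Friday; Nov 9, 2188 is a Sunday.)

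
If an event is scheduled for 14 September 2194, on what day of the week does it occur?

Doomsday rule: the anchor day for the 2100s is Sunday. For year 94: 94÷12 = 7 r 10, and 10÷4 = 2, so 7+10+2 = 19.
Sunday + 19 ≡ Friday — that's 2194's doomsday.
In September the doomsday date is Sep 5.
Sep 14 is 9 days after Sep 5; 9 mod 7 = 2, so Friday + 2 = Sunday.

Sunday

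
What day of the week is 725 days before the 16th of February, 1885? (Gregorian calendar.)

Thursday

First find the weekday of Feb 16, 1885. Doomsday rule: the anchor day for the 1800s is Friday. For year 85: 85÷12 = 7 r 1, and 1÷4 = 0, so 7+1+0 = 8.
Friday + 8 ≡ Saturday — that's 1885's doomsday.
In February the doomsday date is Feb 28 (1885 is not a leap year).
Feb 16 is 12 days before Feb 28; 12 mod 7 = 5, so Saturday − 5 = Monday.
725 mod 7 = 4, so 725 days before a Monday is Monday − 4 = Thursday.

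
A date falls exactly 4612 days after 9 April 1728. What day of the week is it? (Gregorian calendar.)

Thursday

Apr 9, 1728 is a Friday.
4612 mod 7 = 6, so 4612 days after a Friday is Friday + 6 = Thursday.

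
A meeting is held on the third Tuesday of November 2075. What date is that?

November 1, 2075 is a Friday.
The first Tuesday is therefore November 5 (4 days later).
The third Tuesday is 5 + 2×7 = November 19.

November 19, 2075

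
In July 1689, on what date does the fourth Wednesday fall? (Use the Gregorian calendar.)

July 1, 1689 is a Friday.
The first Wednesday is therefore July 6 (5 days later).
The fourth Wednesday is 6 + 3×7 = July 27.

July 27, 1689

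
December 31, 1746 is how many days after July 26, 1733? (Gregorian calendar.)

4906

Jul 26, 1733 → Jul 26, 1734: 365 days.
Jul 26, 1734 → Jul 26, 1735: 365 days.
Jul 26, 1735 → Jul 26, 1736: 366 days (Feb 29, 1736 is in that span).
Jul 26, 1736 → Jul 26, 1737: 365 days.
Jul 26, 1737 → Jul 26, 1738: 365 days.
Jul 26, 1738 → Jul 26, 1739: 365 days.
Jul 26, 1739 → Jul 26, 1740: 366 days (Feb 29, 1740 is in that span).
Jul 26, 1740 → Jul 26, 1741: 365 days.
Jul 26, 1741 → Jul 26, 1742: 365 days.
Jul 26, 1742 → Jul 26, 1743: 365 days.
Jul 26, 1743 → Jul 26, 1744: 366 days (Feb 29, 1744 is in that span).
Jul 26, 1744 → Jul 26, 1745: 365 days.
Jul 26, 1745 → Jul 26, 1746: 365 days.
Jul 26, 1746 → Aug 26, 1746: 31 days (July has 31).
Aug 26, 1746 → Sep 26, 1746: 31 days (August has 31).
Sep 26, 1746 → Oct 26, 1746: 30 days (September has 30).
Oct 26, 1746 → Nov 26, 1746: 31 days (October has 31).
Nov 26, 1746 → Dec 26, 1746: 30 days (November has 30).
Dec 26, 1746 → Dec 31, 1746: 5 days.
Total: 4906 days.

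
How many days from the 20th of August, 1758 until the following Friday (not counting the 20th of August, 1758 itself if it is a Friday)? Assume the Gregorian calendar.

Aug 20, 1758 is a Sunday.
From Sunday to the next Friday is 5 days.

5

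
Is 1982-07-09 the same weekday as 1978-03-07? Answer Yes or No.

No

From Mar 7, 1978 to Jul 9, 1982 is 1585 days.
1585 mod 7 = 3, so they are different weekdays.
(Mar 7, 1978 is a Tuesday; Jul 9, 1982 is a Friday.)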